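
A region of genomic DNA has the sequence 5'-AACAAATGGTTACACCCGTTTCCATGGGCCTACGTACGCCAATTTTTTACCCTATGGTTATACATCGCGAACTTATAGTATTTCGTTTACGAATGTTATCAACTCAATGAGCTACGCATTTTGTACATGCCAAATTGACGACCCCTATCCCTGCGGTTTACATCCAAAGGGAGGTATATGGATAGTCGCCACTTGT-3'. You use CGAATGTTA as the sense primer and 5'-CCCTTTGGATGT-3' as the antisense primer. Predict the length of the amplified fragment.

Forward primer CGAATGTTA is found on the top strand at positions 90–98.
Taking the reverse complement of CCCTTTGGATGT gives ACATCCAAAGGG, found at positions 160–171 on the template; the primer anneals here to the top strand with its 3' end pointing upstream.
The product runs from position 90 to position 171, so its length is 171 − 90 + 1 = 82 bp.

82 bp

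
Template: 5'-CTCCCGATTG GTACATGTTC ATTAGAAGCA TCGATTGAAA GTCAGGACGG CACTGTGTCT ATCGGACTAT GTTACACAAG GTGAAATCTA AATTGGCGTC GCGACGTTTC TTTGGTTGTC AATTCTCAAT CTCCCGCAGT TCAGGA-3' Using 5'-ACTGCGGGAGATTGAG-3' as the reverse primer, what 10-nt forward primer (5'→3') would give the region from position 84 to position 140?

5'-AAATCTAAAT-3'

The reverse primer's reverse complement CTCAATCTCCCGCAGT matches the template at positions 125–140; the product starts at position 84.
The forward primer is identical to the top strand over positions 84–93: AAATCTAAAT.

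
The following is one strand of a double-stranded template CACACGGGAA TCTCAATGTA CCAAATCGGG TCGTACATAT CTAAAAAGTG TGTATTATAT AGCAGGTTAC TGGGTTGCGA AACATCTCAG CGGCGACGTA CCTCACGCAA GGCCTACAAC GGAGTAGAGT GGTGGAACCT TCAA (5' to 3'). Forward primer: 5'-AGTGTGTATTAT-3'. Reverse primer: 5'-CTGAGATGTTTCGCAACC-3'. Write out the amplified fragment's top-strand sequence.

The forward primer matches the template at positions 47–58.
Taking the reverse complement of CTGAGATGTTTCGCAACC gives GGTTGCGAAACATCTCAG, found at positions 73–90 on the template; the primer anneals here to the top strand with its 3' end pointing upstream.
The product is the template from position 47 through 90 (44 bp).

5'-AGTGTGTATTATATAGCAGGTTACTGGGTTGCGAAACATCTCAG-3'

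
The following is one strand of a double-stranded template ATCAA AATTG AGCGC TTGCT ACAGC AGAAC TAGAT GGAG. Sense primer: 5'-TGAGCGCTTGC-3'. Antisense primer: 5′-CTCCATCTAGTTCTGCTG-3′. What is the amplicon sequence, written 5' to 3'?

5'-TGAGCGCTTGCTACAGCAGAACTAGATGGAG-3'

Scanning the template, TGAGCGCTTGC occurs at positions 9–19; this primer anneals to the bottom strand there with its 3' end pointing downstream.
Reverse complement of the reverse primer: CAGCAGAACTAGATGGAG. This occurs on the top strand at positions 22–39.
The product is the template from position 9 through 39 (31 bp).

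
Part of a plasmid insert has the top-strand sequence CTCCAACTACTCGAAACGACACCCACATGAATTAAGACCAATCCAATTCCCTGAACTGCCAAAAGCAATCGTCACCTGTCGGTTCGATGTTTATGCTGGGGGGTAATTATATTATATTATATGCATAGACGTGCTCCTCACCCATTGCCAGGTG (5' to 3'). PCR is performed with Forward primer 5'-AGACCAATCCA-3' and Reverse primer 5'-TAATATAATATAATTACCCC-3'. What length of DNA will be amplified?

85 bp

Forward primer AGACCAATCCA is found on the top strand at positions 35–45.
The reverse primer's reverse complement is GGGGTAATTATATTATATTA, which matches the template at positions 100–119.
The product runs from position 35 to position 119, so its length is 119 − 35 + 1 = 85 bp.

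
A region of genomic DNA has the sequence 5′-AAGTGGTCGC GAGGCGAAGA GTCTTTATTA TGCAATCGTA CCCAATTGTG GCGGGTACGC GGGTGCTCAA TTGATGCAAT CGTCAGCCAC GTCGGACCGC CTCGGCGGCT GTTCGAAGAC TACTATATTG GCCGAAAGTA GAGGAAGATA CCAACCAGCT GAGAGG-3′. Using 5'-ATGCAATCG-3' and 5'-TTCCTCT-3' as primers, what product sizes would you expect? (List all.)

The forward primer ATGCAATCG matches the top strand at positions 30–38, 74–82.
The reverse primer's reverse complement is AGAGGAA, matching at positions 140–146.
Each forward site pairs with the reverse site to give a product ending at position 146: sizes 117, 73 bp.

117 bp, 73 bp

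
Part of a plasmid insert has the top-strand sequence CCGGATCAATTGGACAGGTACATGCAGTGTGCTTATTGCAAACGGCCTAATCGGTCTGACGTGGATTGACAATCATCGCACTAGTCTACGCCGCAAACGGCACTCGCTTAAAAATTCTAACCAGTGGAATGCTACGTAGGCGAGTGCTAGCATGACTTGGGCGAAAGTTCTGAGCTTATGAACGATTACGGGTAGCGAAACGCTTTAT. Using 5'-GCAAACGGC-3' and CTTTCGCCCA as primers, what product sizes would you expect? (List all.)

The forward primer GCAAACGGC matches the top strand at positions 38–46, 93–101.
The reverse primer's reverse complement is TGGGCGAAAG, matching at positions 158–167.
Each forward site pairs with the reverse site to give a product ending at position 167: sizes 130, 75 bp.

130 bp, 75 bp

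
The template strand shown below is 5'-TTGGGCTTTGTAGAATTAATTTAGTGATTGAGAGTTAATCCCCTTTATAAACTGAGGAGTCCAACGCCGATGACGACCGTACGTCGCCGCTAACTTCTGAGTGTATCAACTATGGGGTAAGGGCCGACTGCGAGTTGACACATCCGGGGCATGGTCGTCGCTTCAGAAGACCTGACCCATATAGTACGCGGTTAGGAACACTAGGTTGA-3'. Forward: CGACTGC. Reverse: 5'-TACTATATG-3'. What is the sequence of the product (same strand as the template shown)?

The forward primer matches the template at positions 125–131.
Taking the reverse complement of TACTATATG gives CATATAGTA, found at positions 178–186 on the template; the primer anneals here to the top strand with its 3' end pointing upstream.
The product is the template from position 125 through 186 (62 bp).

5'-CGACTGCGAGTTGACACATCCGGGGCATGGTCGTCGCTTCAGAAGACCTGACCCATATAGTA-3'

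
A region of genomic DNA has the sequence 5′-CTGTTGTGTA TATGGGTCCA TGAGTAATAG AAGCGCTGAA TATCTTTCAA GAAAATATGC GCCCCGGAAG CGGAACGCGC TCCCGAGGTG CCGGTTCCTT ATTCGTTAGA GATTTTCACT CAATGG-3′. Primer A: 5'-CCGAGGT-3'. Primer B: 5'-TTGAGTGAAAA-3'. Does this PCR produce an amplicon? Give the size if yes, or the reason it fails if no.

Primer A (CCGAGGT) matches the top strand at positions 83–89; it acts as a forward primer.
Primer B's reverse complement is TTTTCACTCAA, matching the top strand at positions 113–123; it acts as a reverse primer.
The 3' ends face each other across positions 83–123, giving a 41 bp product.

Yes — a 41 bp product.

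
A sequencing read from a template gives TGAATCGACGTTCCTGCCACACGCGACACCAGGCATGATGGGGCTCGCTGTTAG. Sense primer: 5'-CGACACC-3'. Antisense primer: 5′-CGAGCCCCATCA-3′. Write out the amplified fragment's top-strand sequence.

Scanning the template, CGACACC occurs at positions 24–30; this primer anneals to the bottom strand there with its 3' end pointing downstream.
Reverse complement of the reverse primer: TGATGGGGCTCG. This occurs on the top strand at positions 36–47.
The product is the template from position 24 through 47 (24 bp).

5'-CGACACCAGGCATGATGGGGCTCG-3'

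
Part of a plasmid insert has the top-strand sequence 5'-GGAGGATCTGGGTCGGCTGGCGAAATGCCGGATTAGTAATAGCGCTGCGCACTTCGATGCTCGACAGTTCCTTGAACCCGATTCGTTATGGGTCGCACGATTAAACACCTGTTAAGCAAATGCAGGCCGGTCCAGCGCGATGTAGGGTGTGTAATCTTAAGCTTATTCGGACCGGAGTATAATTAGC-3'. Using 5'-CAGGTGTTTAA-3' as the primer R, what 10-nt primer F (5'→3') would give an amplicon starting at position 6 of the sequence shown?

5'-ATCTGGGTCG-3'

The reverse primer's reverse complement TTAAACACCTG matches the template at positions 101–111; the product starts at position 6.
The forward primer is identical to the top strand over positions 6–15: ATCTGGGTCG.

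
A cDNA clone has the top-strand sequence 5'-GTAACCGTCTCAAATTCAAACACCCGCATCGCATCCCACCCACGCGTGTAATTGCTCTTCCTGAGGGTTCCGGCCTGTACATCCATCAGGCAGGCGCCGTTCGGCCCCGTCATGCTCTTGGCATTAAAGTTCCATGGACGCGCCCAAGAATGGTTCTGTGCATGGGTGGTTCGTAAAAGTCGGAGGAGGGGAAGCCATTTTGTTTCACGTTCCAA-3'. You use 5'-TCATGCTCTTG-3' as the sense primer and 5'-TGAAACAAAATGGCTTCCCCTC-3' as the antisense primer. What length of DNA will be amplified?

Scanning the template, TCATGCTCTTG occurs at positions 110–120; this primer anneals to the bottom strand there with its 3' end pointing downstream.
Reverse complement of the reverse primer: GAGGGGAAGCCATTTTGTTTCA. This occurs on the top strand at positions 186–207.
The product runs from position 110 to position 207, so its length is 207 − 110 + 1 = 98 bp.

98 bp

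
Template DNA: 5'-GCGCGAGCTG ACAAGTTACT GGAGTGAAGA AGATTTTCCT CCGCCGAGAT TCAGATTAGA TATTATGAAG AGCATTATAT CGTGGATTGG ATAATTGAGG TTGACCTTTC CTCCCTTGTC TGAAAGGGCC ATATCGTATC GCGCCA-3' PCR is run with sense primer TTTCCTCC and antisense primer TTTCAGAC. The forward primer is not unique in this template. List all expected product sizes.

The forward primer TTTCCTCC matches the top strand at positions 35–42, 107–114.
The reverse primer's reverse complement is GTCTGAAA, matching at positions 118–125.
Each forward site pairs with the reverse site to give a product ending at position 125: sizes 91, 19 bp.

91 bp, 19 bp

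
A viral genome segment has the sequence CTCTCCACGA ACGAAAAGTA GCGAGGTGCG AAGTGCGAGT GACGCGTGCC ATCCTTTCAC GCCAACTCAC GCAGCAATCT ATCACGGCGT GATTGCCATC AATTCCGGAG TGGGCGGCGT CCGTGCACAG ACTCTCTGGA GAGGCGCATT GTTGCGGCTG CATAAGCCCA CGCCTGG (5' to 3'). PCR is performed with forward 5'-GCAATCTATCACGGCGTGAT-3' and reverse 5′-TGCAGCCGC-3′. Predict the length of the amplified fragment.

89 bp

Forward primer GCAATCTATCACGGCGTGAT is found on the top strand at positions 74–93.
Taking the reverse complement of TGCAGCCGC gives GCGGCTGCA, found at positions 154–162 on the template; the primer anneals here to the top strand with its 3' end pointing upstream.
Product length = (reverse-primer end) − (forward-primer start) + 1 = 162 − 74 + 1 = 89 bp.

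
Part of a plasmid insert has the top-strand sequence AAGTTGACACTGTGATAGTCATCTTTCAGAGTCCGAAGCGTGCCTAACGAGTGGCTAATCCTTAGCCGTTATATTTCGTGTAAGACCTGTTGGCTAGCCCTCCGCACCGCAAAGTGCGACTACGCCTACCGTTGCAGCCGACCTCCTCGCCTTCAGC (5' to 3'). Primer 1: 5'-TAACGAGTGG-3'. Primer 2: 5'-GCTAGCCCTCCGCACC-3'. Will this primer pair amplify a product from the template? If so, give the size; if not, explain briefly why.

No product — both primers anneal to the same strand and extend in the same direction.

Primer 1 (TAACGAGTGG) matches the top strand at positions 45–54 (3' end points downstream).
Primer 2 (GCTAGCCCTCCGCACC) also matches the top strand directly, at positions 93–108 — its reverse complement GGTGCGGAGGGCTAGC is not present.
Both primers anneal to the bottom strand with 3' ends pointing the same way, so neither can prime synthesis back toward the other.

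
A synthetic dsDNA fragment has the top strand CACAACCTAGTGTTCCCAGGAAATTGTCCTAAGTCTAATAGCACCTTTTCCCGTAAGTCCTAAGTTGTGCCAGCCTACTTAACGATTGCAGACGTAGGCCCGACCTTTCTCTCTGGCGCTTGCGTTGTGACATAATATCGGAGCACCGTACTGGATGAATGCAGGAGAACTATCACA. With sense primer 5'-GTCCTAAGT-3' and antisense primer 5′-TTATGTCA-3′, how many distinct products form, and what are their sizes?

Two products: 110 bp, 79 bp

The forward primer GTCCTAAGT matches the top strand at positions 26–34, 57–65.
The reverse primer's reverse complement is TGACATAA, matching at positions 128–135.
Each forward site pairs with the reverse site to give a product ending at position 135: sizes 110, 79 bp.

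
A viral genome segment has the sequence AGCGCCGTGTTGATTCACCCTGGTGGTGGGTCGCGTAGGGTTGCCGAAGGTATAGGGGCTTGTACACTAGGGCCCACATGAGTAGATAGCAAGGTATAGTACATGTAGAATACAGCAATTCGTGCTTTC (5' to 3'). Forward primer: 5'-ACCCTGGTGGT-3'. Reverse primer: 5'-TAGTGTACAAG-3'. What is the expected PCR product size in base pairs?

53 bp

Forward primer ACCCTGGTGGT is found on the top strand at positions 17–27.
The reverse primer's reverse complement is CTTGTACACTA, which matches the template at positions 59–69.
The product runs from position 17 to position 69, so its length is 69 − 17 + 1 = 53 bp.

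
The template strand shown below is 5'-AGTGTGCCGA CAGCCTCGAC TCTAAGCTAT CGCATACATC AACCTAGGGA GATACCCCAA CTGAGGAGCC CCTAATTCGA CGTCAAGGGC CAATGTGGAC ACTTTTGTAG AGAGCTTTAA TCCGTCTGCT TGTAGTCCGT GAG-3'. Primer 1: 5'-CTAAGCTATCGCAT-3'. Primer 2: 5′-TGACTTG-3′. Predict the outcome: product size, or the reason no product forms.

Primer 2 (TGACTTG) does not match the top strand, and its reverse complement CAAGTCA does not match either.
With no annealing site for primer 2, no amplification occurs.

No product — primer 2 has no binding site in the template.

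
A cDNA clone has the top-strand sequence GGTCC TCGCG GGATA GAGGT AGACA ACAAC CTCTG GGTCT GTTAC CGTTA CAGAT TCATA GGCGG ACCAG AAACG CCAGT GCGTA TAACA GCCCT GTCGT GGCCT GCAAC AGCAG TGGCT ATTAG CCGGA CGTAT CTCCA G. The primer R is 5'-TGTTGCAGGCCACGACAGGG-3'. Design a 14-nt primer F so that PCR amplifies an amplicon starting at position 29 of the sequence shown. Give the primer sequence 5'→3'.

5'-ACCTCTGGGTCTGT-3'

The reverse primer's reverse complement CCCTGTCGTGGCCTGCAACA matches the template at positions 92–111; the product starts at position 29.
The forward primer is identical to the top strand over positions 29–42: ACCTCTGGGTCTGT.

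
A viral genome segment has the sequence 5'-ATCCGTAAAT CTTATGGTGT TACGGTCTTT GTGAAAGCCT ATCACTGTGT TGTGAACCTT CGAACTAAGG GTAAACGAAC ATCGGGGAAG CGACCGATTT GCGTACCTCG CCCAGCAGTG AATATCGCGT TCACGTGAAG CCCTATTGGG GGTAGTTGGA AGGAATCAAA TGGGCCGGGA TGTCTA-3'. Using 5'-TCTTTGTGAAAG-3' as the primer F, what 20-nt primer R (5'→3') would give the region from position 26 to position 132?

5'-GAACGCGATATTCACTGCTG-3'

The product's 3' end on the top strand is position 132.
The reverse primer anneals to the top strand over positions 113–132, i.e. to CAGCAGTGAATATCGCGTTC.
Its sequence written 5'→3' is the reverse complement: GAACGCGATATTCACTGCTG.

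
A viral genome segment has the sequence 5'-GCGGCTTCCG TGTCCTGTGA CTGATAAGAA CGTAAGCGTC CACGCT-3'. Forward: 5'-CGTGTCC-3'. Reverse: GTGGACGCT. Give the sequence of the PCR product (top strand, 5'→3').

5'-CGTGTCCTGTGACTGATAAGAACGTAAGCGTCCAC-3'

The forward primer matches the template at positions 9–15.
The reverse primer's reverse complement is AGCGTCCAC, which matches the template at positions 35–43.
The product is the template from position 9 through 43 (35 bp).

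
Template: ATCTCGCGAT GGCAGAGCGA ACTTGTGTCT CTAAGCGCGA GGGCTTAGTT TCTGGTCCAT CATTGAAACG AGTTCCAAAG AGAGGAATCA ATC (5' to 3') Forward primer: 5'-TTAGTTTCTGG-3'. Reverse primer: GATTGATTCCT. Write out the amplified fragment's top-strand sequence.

5'-TTAGTTTCTGGTCCATCATTGAAACGAGTTCCAAAGAGAGGAATCAATC-3'

Forward primer TTAGTTTCTGG is found on the top strand at positions 45–55.
Taking the reverse complement of GATTGATTCCT gives AGGAATCAATC, found at positions 83–93 on the template; the primer anneals here to the top strand with its 3' end pointing upstream.
The product is the template from position 45 through 93 (49 bp).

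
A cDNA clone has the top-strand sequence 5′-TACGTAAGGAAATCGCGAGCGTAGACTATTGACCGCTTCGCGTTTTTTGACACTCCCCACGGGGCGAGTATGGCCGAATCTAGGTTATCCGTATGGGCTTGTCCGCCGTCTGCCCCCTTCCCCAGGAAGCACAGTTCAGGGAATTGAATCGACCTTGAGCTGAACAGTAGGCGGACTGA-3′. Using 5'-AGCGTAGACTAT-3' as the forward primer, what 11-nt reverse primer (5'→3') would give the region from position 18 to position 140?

5'-CCTGAACTGTG-3'

The product's 3' end on the top strand is position 140.
The reverse primer anneals to the top strand over positions 130–140, i.e. to CACAGTTCAGG.
Its sequence written 5'→3' is the reverse complement: CCTGAACTGTG.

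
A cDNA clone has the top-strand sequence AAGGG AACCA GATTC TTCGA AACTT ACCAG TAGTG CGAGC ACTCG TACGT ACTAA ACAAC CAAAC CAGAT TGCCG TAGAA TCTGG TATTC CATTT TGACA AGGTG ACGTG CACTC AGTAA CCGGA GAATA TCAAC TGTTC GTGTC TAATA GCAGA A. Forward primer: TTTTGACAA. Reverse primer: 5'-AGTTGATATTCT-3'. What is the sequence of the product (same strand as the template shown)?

5'-TTTTGACAAGGTGACGTGCACTCAGTAACCGGAGAATATCAACT-3'

Forward primer TTTTGACAA is found on the top strand at positions 93–101.
The reverse primer's reverse complement is AGAATATCAACT, which matches the template at positions 125–136.
The product is the template from position 93 through 136 (44 bp).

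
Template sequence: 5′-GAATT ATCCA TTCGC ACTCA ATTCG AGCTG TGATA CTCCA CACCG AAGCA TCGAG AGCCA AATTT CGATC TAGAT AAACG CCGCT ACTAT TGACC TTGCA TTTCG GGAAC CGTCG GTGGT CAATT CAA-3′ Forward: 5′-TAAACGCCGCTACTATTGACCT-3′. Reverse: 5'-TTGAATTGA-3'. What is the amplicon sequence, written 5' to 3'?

The forward primer matches the template at positions 75–96.
Taking the reverse complement of TTGAATTGA gives TCAATTCAA, found at positions 120–128 on the template; the primer anneals here to the top strand with its 3' end pointing upstream.
The product is the template from position 75 through 128 (54 bp).

5'-TAAACGCCGCTACTATTGACCTTGCATTTCGGGAACCGTCGGTGGTCAATTCAA-3'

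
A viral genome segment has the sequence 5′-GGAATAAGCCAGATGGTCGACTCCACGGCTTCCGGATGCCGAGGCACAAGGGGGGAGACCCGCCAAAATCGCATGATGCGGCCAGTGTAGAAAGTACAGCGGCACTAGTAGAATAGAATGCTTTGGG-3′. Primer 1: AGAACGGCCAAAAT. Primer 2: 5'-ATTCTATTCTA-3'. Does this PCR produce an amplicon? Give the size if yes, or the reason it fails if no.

Primer 1 (AGAACGGCCAAAAT) does not match the top strand, and its reverse complement ATTTTGGCCGTTCT does not match either.
With no annealing site for primer 1, no amplification occurs.

No product — primer 1 has no binding site in the template.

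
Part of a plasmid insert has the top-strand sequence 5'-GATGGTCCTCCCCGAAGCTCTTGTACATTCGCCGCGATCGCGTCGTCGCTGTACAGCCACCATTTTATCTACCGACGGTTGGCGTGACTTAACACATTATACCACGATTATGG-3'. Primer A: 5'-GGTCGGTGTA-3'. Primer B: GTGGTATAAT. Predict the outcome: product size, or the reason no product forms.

No product — primer A has no binding site in the template.

Primer A (GGTCGGTGTA) does not match the top strand, and its reverse complement TACACCGACC does not match either.
With no annealing site for primer A, no amplification occurs.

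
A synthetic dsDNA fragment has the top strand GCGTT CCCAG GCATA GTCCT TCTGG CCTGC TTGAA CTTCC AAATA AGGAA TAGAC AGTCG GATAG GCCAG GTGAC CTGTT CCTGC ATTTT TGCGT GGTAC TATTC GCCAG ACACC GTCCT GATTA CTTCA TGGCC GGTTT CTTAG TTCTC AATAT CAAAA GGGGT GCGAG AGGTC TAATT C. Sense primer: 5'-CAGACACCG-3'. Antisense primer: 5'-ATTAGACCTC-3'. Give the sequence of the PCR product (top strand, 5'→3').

Scanning the template, CAGACACCG occurs at positions 108–116; this primer anneals to the bottom strand there with its 3' end pointing downstream.
The reverse primer's reverse complement is GAGGTCTAAT, which matches the template at positions 170–179.
The product is the template from position 108 through 179 (72 bp).

5'-CAGACACCGTCCTGATTACTTCATGGCCGGTTTCTTAGTTCTCAATATCAAAAGGGGTGCGAGAGGTCTAAT-3'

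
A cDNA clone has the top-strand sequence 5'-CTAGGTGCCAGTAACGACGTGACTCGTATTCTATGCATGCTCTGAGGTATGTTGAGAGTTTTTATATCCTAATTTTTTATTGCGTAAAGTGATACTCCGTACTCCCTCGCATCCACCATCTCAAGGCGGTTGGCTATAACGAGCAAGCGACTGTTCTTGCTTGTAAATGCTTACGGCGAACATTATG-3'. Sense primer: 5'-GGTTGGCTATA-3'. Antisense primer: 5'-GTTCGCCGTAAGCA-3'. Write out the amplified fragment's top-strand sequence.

Scanning the template, GGTTGGCTATA occurs at positions 128–138; this primer anneals to the bottom strand there with its 3' end pointing downstream.
Reverse complement of the reverse primer: TGCTTACGGCGAAC. This occurs on the top strand at positions 168–181.
The product is the template from position 128 through 181 (54 bp).

5'-GGTTGGCTATAACGAGCAAGCGACTGTTCTTGCTTGTAAATGCTTACGGCGAAC-3'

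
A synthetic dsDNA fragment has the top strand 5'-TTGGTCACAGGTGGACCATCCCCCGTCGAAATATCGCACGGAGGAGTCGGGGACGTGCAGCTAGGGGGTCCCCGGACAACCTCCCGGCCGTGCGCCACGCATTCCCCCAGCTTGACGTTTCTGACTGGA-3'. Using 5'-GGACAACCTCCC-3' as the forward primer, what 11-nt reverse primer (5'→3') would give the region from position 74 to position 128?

5'-CCAGTCAGAAA-3'

The product's 3' end on the top strand is position 128.
The reverse primer anneals to the top strand over positions 118–128, i.e. to TTTCTGACTGG.
Its sequence written 5'→3' is the reverse complement: CCAGTCAGAAA.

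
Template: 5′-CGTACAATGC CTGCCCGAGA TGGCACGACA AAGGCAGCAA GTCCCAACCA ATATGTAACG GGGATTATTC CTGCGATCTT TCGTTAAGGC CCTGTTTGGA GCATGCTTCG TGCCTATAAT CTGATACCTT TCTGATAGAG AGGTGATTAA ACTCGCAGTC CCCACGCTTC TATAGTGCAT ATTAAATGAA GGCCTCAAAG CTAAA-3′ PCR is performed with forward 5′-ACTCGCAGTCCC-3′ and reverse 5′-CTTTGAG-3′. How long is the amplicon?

Scanning the template, ACTCGCAGTCCC occurs at positions 151–162; this primer anneals to the bottom strand there with its 3' end pointing downstream.
Reverse complement of the reverse primer: CTCAAAG. This occurs on the top strand at positions 194–200.
The product runs from position 151 to position 200, so its length is 200 − 151 + 1 = 50 bp.

50 bp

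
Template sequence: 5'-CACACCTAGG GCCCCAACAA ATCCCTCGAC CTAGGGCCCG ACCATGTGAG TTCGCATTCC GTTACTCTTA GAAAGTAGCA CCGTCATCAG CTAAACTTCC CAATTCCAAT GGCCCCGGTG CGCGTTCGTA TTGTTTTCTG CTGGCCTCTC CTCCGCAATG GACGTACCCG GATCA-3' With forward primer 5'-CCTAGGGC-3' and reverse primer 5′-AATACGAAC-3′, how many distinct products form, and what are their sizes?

The forward primer CCTAGGGC matches the top strand at positions 5–12, 30–37.
The reverse primer's reverse complement is GTTCGTATT, matching at positions 124–132.
Each forward site pairs with the reverse site to give a product ending at position 132: sizes 128, 103 bp.

Two products: 128 bp, 103 bp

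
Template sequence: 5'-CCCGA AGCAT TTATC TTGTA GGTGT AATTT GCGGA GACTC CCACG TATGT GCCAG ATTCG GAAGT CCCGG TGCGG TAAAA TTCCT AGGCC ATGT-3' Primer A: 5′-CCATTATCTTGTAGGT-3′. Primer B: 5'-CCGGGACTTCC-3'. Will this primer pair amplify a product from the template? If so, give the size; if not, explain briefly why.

No product — primer A has no binding site in the template.

Primer A (CCATTATCTTGTAGGT) does not match the top strand, and its reverse complement ACCTACAAGATAATGG does not match either.
With no annealing site for primer A, no amplification occurs.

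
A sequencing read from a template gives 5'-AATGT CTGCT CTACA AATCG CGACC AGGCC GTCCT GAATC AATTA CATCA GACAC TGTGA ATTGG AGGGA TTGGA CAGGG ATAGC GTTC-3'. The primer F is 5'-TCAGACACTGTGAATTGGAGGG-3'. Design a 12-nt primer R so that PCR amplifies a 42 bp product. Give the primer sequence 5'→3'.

5'-GAACGCTATCCC-3'

The forward primer binds at positions 48–69, so a 42 bp product ends at position 48 + 42 − 1 = 89.
The reverse primer anneals to the top strand over positions 78–89, i.e. to GGGATAGCGTTC.
Its sequence written 5'→3' is the reverse complement: GAACGCTATCCC.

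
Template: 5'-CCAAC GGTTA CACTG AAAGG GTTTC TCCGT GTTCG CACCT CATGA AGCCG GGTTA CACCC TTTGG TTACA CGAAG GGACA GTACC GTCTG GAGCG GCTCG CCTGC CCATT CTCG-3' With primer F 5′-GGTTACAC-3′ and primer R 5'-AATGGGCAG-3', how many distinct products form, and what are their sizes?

The forward primer GGTTACAC matches the top strand at positions 6–13, 51–58, 64–71.
The reverse primer's reverse complement is CTGCCCATT, matching at positions 102–110.
Each forward site pairs with the reverse site to give a product ending at position 110: sizes 105, 60, 47 bp.

Three products: 105 bp, 60 bp, 47 bp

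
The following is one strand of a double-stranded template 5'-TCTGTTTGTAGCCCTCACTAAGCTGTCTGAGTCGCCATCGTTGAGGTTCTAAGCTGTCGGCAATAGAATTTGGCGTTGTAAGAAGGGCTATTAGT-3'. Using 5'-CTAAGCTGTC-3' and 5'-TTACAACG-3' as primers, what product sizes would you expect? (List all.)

The forward primer CTAAGCTGTC matches the top strand at positions 18–27, 49–58.
The reverse primer's reverse complement is CGTTGTAA, matching at positions 74–81.
Each forward site pairs with the reverse site to give a product ending at position 81: sizes 64, 33 bp.

64 bp, 33 bp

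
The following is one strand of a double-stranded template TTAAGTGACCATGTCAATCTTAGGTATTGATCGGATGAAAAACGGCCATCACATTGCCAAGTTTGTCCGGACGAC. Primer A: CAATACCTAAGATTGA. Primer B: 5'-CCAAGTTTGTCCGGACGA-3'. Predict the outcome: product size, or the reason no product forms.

Primer A (CAATACCTAAGATTGA) has reverse complement TCAATCTTAGGTATTG, which matches the top strand at positions 14–29; primer A anneals to the top strand there with its 3' end pointing upstream toward position 14.
Primer B (CCAAGTTTGTCCGGACGA) matches the top strand directly at positions 57–74; it anneals to the bottom strand with its 3' end pointing downstream toward position 74.
The 3' ends diverge (primer A extends toward position 1, primer B toward position 75), so the primers never converge on a shared product.

No product — the primers' 3' ends point away from each other.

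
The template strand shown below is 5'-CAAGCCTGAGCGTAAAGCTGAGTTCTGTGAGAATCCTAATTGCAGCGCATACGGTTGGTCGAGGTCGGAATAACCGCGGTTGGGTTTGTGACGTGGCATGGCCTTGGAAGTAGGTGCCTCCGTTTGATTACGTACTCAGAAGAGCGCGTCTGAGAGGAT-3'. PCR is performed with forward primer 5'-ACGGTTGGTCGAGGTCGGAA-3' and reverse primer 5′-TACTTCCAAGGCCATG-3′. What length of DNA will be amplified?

Forward primer ACGGTTGGTCGAGGTCGGAA is found on the top strand at positions 51–70.
Reverse complement of the reverse primer: CATGGCCTTGGAAGTA. This occurs on the top strand at positions 97–112.
Amplicon spans positions 51–112: 62 bp.

62 bp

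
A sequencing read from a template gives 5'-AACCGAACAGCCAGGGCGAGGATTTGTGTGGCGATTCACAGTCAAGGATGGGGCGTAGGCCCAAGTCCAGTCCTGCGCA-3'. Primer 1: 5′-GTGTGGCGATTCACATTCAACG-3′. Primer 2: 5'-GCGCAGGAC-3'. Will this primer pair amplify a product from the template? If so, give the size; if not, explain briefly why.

Primer 1 (GTGTGGCGATTCACATTCAACG) does not match the top strand, and its reverse complement CGTTGAATGTGAATCGCCACAC does not match either.
With no annealing site for primer 1, no amplification occurs.

No product — primer 1 has no binding site in the template.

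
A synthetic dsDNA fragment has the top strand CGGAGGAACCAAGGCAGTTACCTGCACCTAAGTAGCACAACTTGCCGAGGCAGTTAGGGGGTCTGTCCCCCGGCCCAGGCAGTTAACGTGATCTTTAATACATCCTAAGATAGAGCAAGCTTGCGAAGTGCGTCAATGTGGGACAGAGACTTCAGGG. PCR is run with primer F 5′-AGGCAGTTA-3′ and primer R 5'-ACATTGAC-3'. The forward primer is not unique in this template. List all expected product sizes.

128 bp, 92 bp, 63 bp

The forward primer AGGCAGTTA matches the top strand at positions 12–20, 48–56, 77–85.
The reverse primer's reverse complement is GTCAATGT, matching at positions 132–139.
Each forward site pairs with the reverse site to give a product ending at position 139: sizes 128, 92, 63 bp.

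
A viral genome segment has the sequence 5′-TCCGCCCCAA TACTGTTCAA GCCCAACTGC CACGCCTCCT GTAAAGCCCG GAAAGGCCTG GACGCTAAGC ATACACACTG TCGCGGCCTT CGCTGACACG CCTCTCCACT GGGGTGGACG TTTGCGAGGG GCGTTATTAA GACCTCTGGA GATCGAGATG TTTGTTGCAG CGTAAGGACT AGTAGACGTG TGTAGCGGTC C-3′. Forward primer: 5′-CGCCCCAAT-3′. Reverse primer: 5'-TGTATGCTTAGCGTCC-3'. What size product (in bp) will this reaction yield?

73 bp

Scanning the template, CGCCCCAAT occurs at positions 3–11; this primer anneals to the bottom strand there with its 3' end pointing downstream.
The reverse primer's reverse complement is GGACGCTAAGCATACA, which matches the template at positions 60–75.
Amplicon spans positions 3–75: 73 bp.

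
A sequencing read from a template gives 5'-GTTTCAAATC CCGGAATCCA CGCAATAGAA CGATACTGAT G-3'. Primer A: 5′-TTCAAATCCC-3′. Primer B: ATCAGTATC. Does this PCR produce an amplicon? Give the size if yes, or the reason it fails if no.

Primer A (TTCAAATCCC) matches the top strand at positions 3–12; it acts as a forward primer.
Primer B's reverse complement is GATACTGAT, matching the top strand at positions 32–40; it acts as a reverse primer.
The 3' ends face each other across positions 3–40, giving a 38 bp product.

Yes — a 38 bp product.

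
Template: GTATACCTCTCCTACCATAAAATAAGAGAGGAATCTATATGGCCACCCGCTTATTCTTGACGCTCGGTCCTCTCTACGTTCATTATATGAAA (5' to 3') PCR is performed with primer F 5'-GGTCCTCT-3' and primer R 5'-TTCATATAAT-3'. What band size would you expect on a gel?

26 bp

Scanning the template, GGTCCTCT occurs at positions 66–73; this primer anneals to the bottom strand there with its 3' end pointing downstream.
Taking the reverse complement of TTCATATAAT gives ATTATATGAA, found at positions 82–91 on the template; the primer anneals here to the top strand with its 3' end pointing upstream.
Product length = (reverse-primer end) − (forward-primer start) + 1 = 91 − 66 + 1 = 26 bp.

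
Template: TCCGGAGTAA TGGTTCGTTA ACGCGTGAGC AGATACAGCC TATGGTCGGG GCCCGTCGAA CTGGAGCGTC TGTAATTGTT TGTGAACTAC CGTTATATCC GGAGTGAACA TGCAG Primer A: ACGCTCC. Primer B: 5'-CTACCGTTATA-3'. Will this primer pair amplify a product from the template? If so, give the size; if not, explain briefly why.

Primer A (ACGCTCC) has reverse complement GGAGCGT, which matches the top strand at positions 63–69; primer A anneals to the top strand there with its 3' end pointing upstream toward position 63.
Primer B (CTACCGTTATA) matches the top strand directly at positions 87–97; it anneals to the bottom strand with its 3' end pointing downstream toward position 97.
The 3' ends diverge (primer A extends toward position 1, primer B toward position 115), so the primers never converge on a shared product.

No product — the primers' 3' ends point away from each other.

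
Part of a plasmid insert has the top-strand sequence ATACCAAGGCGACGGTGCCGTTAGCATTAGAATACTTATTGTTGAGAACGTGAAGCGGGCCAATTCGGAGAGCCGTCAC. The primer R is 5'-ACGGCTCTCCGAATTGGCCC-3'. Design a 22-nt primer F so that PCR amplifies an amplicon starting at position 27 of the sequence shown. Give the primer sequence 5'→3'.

The reverse primer's reverse complement GGGCCAATTCGGAGAGCCGT matches the template at positions 57–76; the product starts at position 27.
The forward primer is identical to the top strand over positions 27–48: TTAGAATACTTATTGTTGAGAA.

5'-TTAGAATACTTATTGTTGAGAA-3'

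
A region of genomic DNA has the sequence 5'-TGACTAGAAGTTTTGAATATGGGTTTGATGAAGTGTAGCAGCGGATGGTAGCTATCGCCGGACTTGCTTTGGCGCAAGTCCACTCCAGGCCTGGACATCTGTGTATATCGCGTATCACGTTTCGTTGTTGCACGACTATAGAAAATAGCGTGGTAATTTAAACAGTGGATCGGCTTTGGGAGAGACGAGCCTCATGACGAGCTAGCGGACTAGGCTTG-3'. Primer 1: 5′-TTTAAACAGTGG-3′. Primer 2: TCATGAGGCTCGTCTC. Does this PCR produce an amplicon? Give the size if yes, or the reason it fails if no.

Primer 1 (TTTAAACAGTGG) matches the top strand at positions 157–168; it acts as a forward primer.
Primer 2's reverse complement is GAGACGAGCCTCATGA, matching the top strand at positions 182–197; it acts as a reverse primer.
The 3' ends face each other across positions 157–197, giving a 41 bp product.

Yes — a 41 bp product.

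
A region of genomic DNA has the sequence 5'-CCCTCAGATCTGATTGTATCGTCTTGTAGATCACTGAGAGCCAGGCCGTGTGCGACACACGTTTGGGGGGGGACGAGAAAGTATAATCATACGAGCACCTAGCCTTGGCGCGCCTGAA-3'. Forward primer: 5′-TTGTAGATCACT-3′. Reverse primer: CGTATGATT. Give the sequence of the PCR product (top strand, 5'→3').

Scanning the template, TTGTAGATCACT occurs at positions 24–35; this primer anneals to the bottom strand there with its 3' end pointing downstream.
Reverse complement of the reverse primer: AATCATACG. This occurs on the top strand at positions 85–93.
The product is the template from position 24 through 93 (70 bp).

5'-TTGTAGATCACTGAGAGCCAGGCCGTGTGCGACACACGTTTGGGGGGGGACGAGAAAGTATAATCATACG-3'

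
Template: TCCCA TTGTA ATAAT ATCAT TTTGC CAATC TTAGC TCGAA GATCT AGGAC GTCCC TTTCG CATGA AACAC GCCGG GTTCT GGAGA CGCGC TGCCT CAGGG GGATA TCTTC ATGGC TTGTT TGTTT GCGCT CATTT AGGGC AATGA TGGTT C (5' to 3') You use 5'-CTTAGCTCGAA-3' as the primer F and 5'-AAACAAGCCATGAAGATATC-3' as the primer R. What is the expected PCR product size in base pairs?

Scanning the template, CTTAGCTCGAA occurs at positions 30–40; this primer anneals to the bottom strand there with its 3' end pointing downstream.
The reverse primer's reverse complement is GATATCTTCATGGCTTGTTT, which matches the template at positions 102–121.
Product length = (reverse-primer end) − (forward-primer start) + 1 = 121 − 30 + 1 = 92 bp.

92 bp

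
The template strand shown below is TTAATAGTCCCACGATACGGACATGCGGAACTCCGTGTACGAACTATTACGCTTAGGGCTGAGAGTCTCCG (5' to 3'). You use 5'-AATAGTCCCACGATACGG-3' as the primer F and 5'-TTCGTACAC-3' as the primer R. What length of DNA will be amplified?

Forward primer AATAGTCCCACGATACGG is found on the top strand at positions 3–20.
The reverse primer's reverse complement is GTGTACGAA, which matches the template at positions 35–43.
Product length = (reverse-primer end) − (forward-primer start) + 1 = 43 − 3 + 1 = 41 bp.

41 bp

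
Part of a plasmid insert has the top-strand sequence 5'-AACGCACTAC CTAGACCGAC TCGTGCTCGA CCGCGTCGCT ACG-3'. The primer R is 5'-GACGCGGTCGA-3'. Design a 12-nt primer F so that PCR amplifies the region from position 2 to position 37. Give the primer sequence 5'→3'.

5'-ACGCACTACCTA-3'

The reverse primer's reverse complement TCGACCGCGTC matches the template at positions 27–37; the product starts at position 2.
The forward primer is identical to the top strand over positions 2–13: ACGCACTACCTA.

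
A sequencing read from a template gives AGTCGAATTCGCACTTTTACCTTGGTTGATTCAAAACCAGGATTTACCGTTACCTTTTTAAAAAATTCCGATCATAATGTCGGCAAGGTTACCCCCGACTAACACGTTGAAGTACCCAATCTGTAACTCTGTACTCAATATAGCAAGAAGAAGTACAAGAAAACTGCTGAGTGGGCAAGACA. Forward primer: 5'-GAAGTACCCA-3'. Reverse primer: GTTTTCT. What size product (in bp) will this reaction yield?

56 bp

Scanning the template, GAAGTACCCA occurs at positions 109–118; this primer anneals to the bottom strand there with its 3' end pointing downstream.
The reverse primer's reverse complement is AGAAAAC, which matches the template at positions 158–164.
Amplicon spans positions 109–164: 56 bp.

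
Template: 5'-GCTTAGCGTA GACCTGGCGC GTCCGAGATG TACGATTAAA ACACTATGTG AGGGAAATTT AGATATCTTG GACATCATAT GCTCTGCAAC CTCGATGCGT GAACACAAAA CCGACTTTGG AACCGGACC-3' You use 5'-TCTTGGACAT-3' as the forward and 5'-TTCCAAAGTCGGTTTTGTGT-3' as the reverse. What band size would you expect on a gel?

57 bp

Forward primer TCTTGGACAT is found on the top strand at positions 66–75.
Taking the reverse complement of TTCCAAAGTCGGTTTTGTGT gives ACACAAAACCGACTTTGGAA, found at positions 103–122 on the template; the primer anneals here to the top strand with its 3' end pointing upstream.
Amplicon spans positions 66–122: 57 bp.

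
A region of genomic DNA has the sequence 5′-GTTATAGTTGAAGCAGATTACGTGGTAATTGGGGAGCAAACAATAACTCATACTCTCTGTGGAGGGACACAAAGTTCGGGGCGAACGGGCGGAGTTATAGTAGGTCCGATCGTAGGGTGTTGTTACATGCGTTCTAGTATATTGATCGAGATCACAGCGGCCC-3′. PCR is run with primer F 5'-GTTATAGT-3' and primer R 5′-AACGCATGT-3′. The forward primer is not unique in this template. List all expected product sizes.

133 bp, 40 bp

The forward primer GTTATAGT matches the top strand at positions 1–8, 94–101.
The reverse primer's reverse complement is ACATGCGTT, matching at positions 125–133.
Each forward site pairs with the reverse site to give a product ending at position 133: sizes 133, 40 bp.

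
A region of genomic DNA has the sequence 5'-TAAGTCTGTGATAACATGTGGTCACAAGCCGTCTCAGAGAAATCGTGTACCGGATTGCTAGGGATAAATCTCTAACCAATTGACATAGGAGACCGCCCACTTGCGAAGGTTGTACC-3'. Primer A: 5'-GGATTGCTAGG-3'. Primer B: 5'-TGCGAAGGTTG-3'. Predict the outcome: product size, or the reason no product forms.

No product — both primers anneal to the same strand and extend in the same direction.

Primer A (GGATTGCTAGG) matches the top strand at positions 52–62 (3' end points downstream).
Primer B (TGCGAAGGTTG) also matches the top strand directly, at positions 102–112 — its reverse complement CAACCTTCGCA is not present.
Both primers anneal to the bottom strand with 3' ends pointing the same way, so neither can prime synthesis back toward the other.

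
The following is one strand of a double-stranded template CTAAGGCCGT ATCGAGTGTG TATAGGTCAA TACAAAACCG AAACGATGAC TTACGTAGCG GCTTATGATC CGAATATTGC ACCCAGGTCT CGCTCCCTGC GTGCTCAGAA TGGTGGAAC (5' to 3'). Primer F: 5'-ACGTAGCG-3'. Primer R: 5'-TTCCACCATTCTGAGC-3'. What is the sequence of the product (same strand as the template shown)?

The forward primer matches the template at positions 53–60.
Taking the reverse complement of TTCCACCATTCTGAGC gives GCTCAGAATGGTGGAA, found at positions 103–118 on the template; the primer anneals here to the top strand with its 3' end pointing upstream.
The product is the template from position 53 through 118 (66 bp).

5'-ACGTAGCGGCTTATGATCCGAATATTGCACCCAGGTCTCGCTCCCTGCGTGCTCAGAATGGTGGAA-3'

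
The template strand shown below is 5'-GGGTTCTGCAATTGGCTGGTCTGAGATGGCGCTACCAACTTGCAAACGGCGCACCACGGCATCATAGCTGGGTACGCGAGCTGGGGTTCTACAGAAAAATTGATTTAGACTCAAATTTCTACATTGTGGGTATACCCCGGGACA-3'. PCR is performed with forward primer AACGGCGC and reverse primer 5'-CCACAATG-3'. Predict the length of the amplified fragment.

85 bp

Scanning the template, AACGGCGC occurs at positions 45–52; this primer anneals to the bottom strand there with its 3' end pointing downstream.
Taking the reverse complement of CCACAATG gives CATTGTGG, found at positions 122–129 on the template; the primer anneals here to the top strand with its 3' end pointing upstream.
Product length = (reverse-primer end) − (forward-primer start) + 1 = 129 − 45 + 1 = 85 bp.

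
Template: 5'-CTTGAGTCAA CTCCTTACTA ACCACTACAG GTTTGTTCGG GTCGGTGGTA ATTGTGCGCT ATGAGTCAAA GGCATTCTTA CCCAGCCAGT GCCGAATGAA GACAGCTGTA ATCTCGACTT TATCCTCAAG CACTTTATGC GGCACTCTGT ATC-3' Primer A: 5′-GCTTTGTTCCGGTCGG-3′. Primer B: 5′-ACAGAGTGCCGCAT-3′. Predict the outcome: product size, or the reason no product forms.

Primer A (GCTTTGTTCCGGTCGG) does not match the top strand, and its reverse complement CCGACCGGAACAAAGC does not match either.
With no annealing site for primer A, no amplification occurs.

No product — primer A has no binding site in the template.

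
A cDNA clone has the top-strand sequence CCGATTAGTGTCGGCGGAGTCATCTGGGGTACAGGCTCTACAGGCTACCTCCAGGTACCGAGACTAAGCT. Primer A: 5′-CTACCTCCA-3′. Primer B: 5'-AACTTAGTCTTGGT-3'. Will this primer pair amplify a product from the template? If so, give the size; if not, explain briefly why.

No product — primer B has no binding site in the template.

Primer B (AACTTAGTCTTGGT) does not match the top strand, and its reverse complement ACCAAGACTAAGTT does not match either.
With no annealing site for primer B, no amplification occurs.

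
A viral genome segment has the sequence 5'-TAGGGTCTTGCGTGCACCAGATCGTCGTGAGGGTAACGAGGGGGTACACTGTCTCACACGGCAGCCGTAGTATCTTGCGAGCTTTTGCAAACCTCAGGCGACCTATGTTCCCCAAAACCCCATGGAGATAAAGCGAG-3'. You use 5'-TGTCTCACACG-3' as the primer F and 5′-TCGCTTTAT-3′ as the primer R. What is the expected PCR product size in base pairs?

The forward primer matches the template at positions 50–60.
Taking the reverse complement of TCGCTTTAT gives ATAAAGCGA, found at positions 128–136 on the template; the primer anneals here to the top strand with its 3' end pointing upstream.
Product length = (reverse-primer end) − (forward-primer start) + 1 = 136 − 50 + 1 = 87 bp.

87 bp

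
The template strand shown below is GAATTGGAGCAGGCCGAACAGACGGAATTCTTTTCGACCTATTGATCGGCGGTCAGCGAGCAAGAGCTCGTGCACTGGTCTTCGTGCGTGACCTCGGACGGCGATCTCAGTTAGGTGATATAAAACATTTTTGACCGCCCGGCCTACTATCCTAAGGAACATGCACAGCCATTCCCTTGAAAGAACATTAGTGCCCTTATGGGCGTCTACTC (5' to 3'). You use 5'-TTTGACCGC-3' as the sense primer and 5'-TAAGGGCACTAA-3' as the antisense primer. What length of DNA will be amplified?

The forward primer matches the template at positions 130–138.
Taking the reverse complement of TAAGGGCACTAA gives TTAGTGCCCTTA, found at positions 188–199 on the template; the primer anneals here to the top strand with its 3' end pointing upstream.
Amplicon spans positions 130–199: 70 bp.

70 bp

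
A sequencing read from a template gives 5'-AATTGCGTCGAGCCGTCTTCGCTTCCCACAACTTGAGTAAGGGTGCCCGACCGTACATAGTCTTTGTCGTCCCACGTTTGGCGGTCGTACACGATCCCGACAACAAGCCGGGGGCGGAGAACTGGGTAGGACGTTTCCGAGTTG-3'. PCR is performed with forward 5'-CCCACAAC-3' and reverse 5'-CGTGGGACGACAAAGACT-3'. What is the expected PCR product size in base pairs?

Scanning the template, CCCACAAC occurs at positions 25–32; this primer anneals to the bottom strand there with its 3' end pointing downstream.
The reverse primer's reverse complement is AGTCTTTGTCGTCCCACG, which matches the template at positions 59–76.
Product length = (reverse-primer end) − (forward-primer start) + 1 = 76 − 25 + 1 = 52 bp.

52 bp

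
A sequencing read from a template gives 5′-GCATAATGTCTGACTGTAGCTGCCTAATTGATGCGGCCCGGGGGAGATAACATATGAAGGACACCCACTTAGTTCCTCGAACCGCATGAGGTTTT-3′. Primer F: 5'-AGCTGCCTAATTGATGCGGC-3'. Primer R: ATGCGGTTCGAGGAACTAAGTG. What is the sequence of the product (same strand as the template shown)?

Scanning the template, AGCTGCCTAATTGATGCGGC occurs at positions 18–37; this primer anneals to the bottom strand there with its 3' end pointing downstream.
The reverse primer's reverse complement is CACTTAGTTCCTCGAACCGCAT, which matches the template at positions 66–87.
The product is the template from position 18 through 87 (70 bp).

5'-AGCTGCCTAATTGATGCGGCCCGGGGGAGATAACATATGAAGGACACCCACTTAGTTCCTCGAACCGCAT-3'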